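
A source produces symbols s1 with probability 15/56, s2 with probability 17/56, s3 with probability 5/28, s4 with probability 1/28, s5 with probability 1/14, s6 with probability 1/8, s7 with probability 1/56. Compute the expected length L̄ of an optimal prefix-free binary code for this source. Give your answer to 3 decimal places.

Repeatedly combine the two least-probable nodes; the expected code length is the sum of the merged weights.
merge 1/56 + 1/28 → 3/56
merge 3/56 + 1/14 → 1/8
merge 1/8 + 1/8 → 1/4
merge 5/28 + 1/4 → 3/7
merge 15/56 + 17/56 → 4/7
merge 3/7 + 4/7 → 1
L = 3/56 + 1/8 + 1/4 + 3/7 + 4/7 + 1 = 17/7 ≈ 2.429 bits/symbol.

2.429 bits/symbol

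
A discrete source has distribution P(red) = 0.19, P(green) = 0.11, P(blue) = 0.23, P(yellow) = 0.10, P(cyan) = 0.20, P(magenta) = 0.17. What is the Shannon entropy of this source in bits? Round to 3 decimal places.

2.524 bits

H = −Σ pᵢ log₂ pᵢ.
−0.19·log₂(0.19) = 0.4552
−0.11·log₂(0.11) = 0.3503
−0.23·log₂(0.23) = 0.4877
−0.10·log₂(0.10) = 0.3322
−0.20·log₂(0.20) = 0.4644
−0.17·log₂(0.17) = 0.4346
Sum ≈ 2.5243 → 2.524 bits.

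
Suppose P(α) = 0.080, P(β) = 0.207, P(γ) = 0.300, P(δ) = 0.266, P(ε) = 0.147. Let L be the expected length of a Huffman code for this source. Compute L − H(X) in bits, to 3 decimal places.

0.029 bits

Entropy H = −Σ p log₂ p ≈ 2.1978 bits.
Huffman merges: 2/25+147/1000→227/1000; 207/1000+227/1000→217/500; 133/500+3/10→283/500; 217/500+283/500→1. L = 2227/1000 ≈ 2.2270.
L − H = 2.2270 − 2.1978 = 0.029 bits.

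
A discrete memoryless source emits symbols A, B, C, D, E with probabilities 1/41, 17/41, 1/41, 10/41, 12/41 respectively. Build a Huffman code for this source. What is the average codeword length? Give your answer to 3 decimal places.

1.927 bits/symbol

Repeatedly combine the two least-probable nodes; the expected code length is the sum of the merged weights.
merge 1/41 + 1/41 → 2/41
merge 2/41 + 10/41 → 12/41
merge 12/41 + 12/41 → 24/41
merge 17/41 + 24/41 → 1
L = 2/41 + 12/41 + 24/41 + 1 = 79/41 ≈ 1.927 bits/symbol.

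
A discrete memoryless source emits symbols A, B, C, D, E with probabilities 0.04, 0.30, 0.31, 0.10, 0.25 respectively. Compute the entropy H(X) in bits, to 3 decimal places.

2.063 bits

H = −Σ pᵢ log₂ pᵢ.
−0.04·log₂(0.04) = 0.1858
−0.30·log₂(0.30) = 0.5211
−0.31·log₂(0.31) = 0.5238
−0.10·log₂(0.10) = 0.3322
−0.25·log₂(0.25) = 0.5000
Sum ≈ 2.0628 → 2.063 bits.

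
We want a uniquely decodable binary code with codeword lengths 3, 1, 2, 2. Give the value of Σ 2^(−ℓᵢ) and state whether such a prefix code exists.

1.125; no

With common denominator 2^3 = 8: Σ 2^(−ℓᵢ) = 1/8 + 4/8 + 2/8 + 2/8 = 9/8 = 1.125.
Kraft's inequality requires Σ ≤ 1; here Σ = 1.125 > 1, so no such prefix code exists.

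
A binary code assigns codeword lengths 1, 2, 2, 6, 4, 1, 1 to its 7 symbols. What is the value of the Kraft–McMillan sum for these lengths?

2.078125

With common denominator 2^6 = 64: Σ 2^(−ℓᵢ) = 32/64 + 16/64 + 16/64 + 1/64 + 4/64 + 32/64 + 32/64 = 133/64 = 2.078125.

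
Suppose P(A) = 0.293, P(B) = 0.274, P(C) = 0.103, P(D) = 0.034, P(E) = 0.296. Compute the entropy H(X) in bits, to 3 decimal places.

H = −Σ pᵢ log₂ pᵢ.
−0.293·log₂(0.293) = 0.5189
−0.274·log₂(0.274) = 0.5118
−0.103·log₂(0.103) = 0.3378
−0.034·log₂(0.034) = 0.1659
−0.296·log₂(0.296) = 0.5199
Sum ≈ 2.0542 → 2.054 bits.

2.054 bits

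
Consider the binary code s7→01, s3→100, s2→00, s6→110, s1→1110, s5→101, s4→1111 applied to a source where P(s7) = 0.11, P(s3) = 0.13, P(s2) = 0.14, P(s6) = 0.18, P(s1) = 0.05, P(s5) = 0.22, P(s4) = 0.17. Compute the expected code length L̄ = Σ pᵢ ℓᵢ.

2.97 bits/symbol

L̄ = Σ pᵢ·ℓᵢ = 0.11·2 + 0.13·3 + 0.14·2 + 0.18·3 + 0.05·4 + 0.22·3 + 0.17·4 = 2.97 bits/symbol.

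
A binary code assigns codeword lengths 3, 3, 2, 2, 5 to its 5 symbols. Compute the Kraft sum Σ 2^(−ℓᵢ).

With common denominator 2^5 = 32: Σ 2^(−ℓᵢ) = 4/32 + 4/32 + 8/32 + 8/32 + 1/32 = 25/32 = 0.78125.

0.78125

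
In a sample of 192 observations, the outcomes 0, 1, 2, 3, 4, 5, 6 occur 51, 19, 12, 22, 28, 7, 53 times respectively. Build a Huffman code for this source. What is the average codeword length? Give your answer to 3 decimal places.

2.557 bits/symbol

Probabilities are the counts divided by 192.
Repeatedly combine the two least-probable nodes; the expected code length is the sum of the merged weights.
merge 7/192 + 1/16 → 19/192
merge 19/192 + 19/192 → 19/96
merge 11/96 + 7/48 → 25/96
merge 19/96 + 25/96 → 11/24
merge 17/64 + 53/192 → 13/24
merge 11/24 + 13/24 → 1
L = 19/192 + 19/96 + 25/96 + 11/24 + 13/24 + 1 = 491/192 ≈ 2.557 bits/symbol.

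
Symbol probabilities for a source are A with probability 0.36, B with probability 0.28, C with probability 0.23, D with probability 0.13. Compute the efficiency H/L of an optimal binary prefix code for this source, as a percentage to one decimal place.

Entropy H = −Σ p log₂ p ≈ 1.9151 bits.
Huffman merges: 13/100+23/100→9/25; 7/25+9/25→16/25; 9/25+16/25→1. L = 2 ≈ 2.0000.
Efficiency = H/L = 1.9151/2.0000 = 95.8%.

95.8%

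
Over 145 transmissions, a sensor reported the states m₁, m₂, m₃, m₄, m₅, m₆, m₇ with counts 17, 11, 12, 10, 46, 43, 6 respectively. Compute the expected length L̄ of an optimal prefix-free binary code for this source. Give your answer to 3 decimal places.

2.497 bits/symbol

Probabilities are the counts divided by 145.
Repeatedly combine the two least-probable nodes; the expected code length is the sum of the merged weights.
merge 6/145 + 2/29 → 16/145
merge 11/145 + 12/145 → 23/145
merge 16/145 + 17/145 → 33/145
merge 23/145 + 33/145 → 56/145
merge 43/145 + 46/145 → 89/145
merge 56/145 + 89/145 → 1
L = 16/145 + 23/145 + 33/145 + 56/145 + 89/145 + 1 = 362/145 ≈ 2.497 bits/symbol.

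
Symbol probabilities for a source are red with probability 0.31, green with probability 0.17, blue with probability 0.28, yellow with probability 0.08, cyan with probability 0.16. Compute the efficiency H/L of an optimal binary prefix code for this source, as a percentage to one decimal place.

Entropy H = −Σ p log₂ p ≈ 2.1871 bits.
Huffman merges: 2/25+4/25→6/25; 17/100+6/25→41/100; 7/25+31/100→59/100; 41/100+59/100→1. L = 56/25 ≈ 2.2400.
Efficiency = H/L = 2.1871/2.2400 = 97.6%.

97.6%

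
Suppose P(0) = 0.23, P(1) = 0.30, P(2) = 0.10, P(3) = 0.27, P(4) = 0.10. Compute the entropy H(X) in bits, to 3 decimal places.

2.183 bits

H = −Σ pᵢ log₂ pᵢ.
−0.23·log₂(0.23) = 0.4877
−0.30·log₂(0.30) = 0.5211
−0.10·log₂(0.10) = 0.3322
−0.27·log₂(0.27) = 0.5100
−0.10·log₂(0.10) = 0.3322
Sum ≈ 2.1832 → 2.183 bits.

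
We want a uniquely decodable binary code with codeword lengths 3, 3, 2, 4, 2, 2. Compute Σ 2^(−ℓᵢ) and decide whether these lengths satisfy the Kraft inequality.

With common denominator 2^4 = 16: Σ 2^(−ℓᵢ) = 2/16 + 2/16 + 4/16 + 1/16 + 4/16 + 4/16 = 17/16 = 1.0625.
Kraft's inequality requires Σ ≤ 1; here Σ = 1.0625 > 1, so no such prefix code exists.

1.0625; no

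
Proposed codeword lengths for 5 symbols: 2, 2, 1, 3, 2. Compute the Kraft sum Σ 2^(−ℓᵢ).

With common denominator 2^3 = 8: Σ 2^(−ℓᵢ) = 2/8 + 2/8 + 4/8 + 1/8 + 2/8 = 11/8 = 1.375.

1.375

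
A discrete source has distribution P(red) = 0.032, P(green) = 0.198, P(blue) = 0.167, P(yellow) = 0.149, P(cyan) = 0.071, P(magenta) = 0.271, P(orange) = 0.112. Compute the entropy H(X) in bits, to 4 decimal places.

H = −Σ pᵢ log₂ pᵢ.
−0.032·log₂(0.032) = 0.1589
−0.198·log₂(0.198) = 0.4626
−0.167·log₂(0.167) = 0.4312
−0.149·log₂(0.149) = 0.4092
−0.071·log₂(0.071) = 0.2709
−0.271·log₂(0.271) = 0.5105
−0.112·log₂(0.112) = 0.3537
Sum ≈ 2.5971 → 2.5971 bits.

2.5971 bits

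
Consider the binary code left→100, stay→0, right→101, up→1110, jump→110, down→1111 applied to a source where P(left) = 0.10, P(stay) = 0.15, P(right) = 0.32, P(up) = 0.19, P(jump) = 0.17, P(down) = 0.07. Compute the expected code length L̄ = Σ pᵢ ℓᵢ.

L̄ = Σ pᵢ·ℓᵢ = 0.10·3 + 0.15·1 + 0.32·3 + 0.19·4 + 0.17·3 + 0.07·4 = 2.96 bits/symbol.

2.96 bits/symbol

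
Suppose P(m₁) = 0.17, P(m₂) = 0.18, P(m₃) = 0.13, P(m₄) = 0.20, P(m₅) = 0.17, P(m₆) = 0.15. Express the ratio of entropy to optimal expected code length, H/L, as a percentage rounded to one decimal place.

98.2%

Entropy H = −Σ p log₂ p ≈ 2.5721 bits.
Huffman merges: 13/100+3/20→7/25; 17/100+17/100→17/50; 9/50+1/5→19/50; 7/25+17/50→31/50; 19/50+31/50→1. L = 131/50 ≈ 2.6200.
Efficiency = H/L = 2.5721/2.6200 = 98.2%.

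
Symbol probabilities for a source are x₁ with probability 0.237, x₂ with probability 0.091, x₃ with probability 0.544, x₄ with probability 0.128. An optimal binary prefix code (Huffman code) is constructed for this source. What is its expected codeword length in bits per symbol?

Repeatedly combine the two least-probable nodes; the expected code length is the sum of the merged weights.
merge 91/1000 + 16/125 → 219/1000
merge 219/1000 + 237/1000 → 57/125
merge 57/125 + 68/125 → 1
L = 219/1000 + 57/125 + 1 = 67/40 = 1.675 bits/symbol.

1.675 bits/symbol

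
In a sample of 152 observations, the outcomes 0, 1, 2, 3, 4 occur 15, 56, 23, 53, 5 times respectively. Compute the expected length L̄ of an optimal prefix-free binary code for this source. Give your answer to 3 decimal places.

2.046 bits/symbol

Probabilities are the counts divided by 152.
Repeatedly combine the two least-probable nodes; the expected code length is the sum of the merged weights.
merge 5/152 + 15/152 → 5/38
merge 5/38 + 23/152 → 43/152
merge 43/152 + 53/152 → 12/19
merge 7/19 + 12/19 → 1
L = 5/38 + 43/152 + 12/19 + 1 = 311/152 ≈ 2.046 bits/symbol.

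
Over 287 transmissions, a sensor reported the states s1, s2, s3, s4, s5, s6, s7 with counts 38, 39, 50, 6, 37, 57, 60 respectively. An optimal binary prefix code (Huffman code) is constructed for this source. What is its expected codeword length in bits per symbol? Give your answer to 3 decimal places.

2.742 bits/symbol

Probabilities are the counts divided by 287.
Repeatedly combine the two least-probable nodes; the expected code length is the sum of the merged weights.
merge 6/287 + 37/287 → 43/287
merge 38/287 + 39/287 → 11/41
merge 43/287 + 50/287 → 93/287
merge 57/287 + 60/287 → 117/287
merge 11/41 + 93/287 → 170/287
merge 117/287 + 170/287 → 1
L = 43/287 + 11/41 + 93/287 + 117/287 + 170/287 + 1 = 787/287 ≈ 2.742 bits/symbol.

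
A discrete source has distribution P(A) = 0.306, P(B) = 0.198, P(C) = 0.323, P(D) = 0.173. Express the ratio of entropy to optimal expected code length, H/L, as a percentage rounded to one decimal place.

Entropy H = −Σ p log₂ p ≈ 1.9499 bits.
Huffman merges: 173/1000+99/500→371/1000; 153/500+323/1000→629/1000; 371/1000+629/1000→1. L = 2 ≈ 2.0000.
Efficiency = H/L = 1.9499/2.0000 = 97.5%.

97.5%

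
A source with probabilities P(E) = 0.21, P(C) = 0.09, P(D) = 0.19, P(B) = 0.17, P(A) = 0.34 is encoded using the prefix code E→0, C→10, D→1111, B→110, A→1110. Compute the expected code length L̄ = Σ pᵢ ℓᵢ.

L̄ = Σ pᵢ·ℓᵢ = 0.21·1 + 0.09·2 + 0.19·4 + 0.17·3 + 0.34·4 = 3.02 bits/symbol.

3.02 bits/symbol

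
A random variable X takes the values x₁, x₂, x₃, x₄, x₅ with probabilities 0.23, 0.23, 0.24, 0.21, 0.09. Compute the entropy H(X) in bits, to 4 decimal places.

H = −Σ pᵢ log₂ pᵢ.
−0.23·log₂(0.23) = 0.4877
−0.23·log₂(0.23) = 0.4877
−0.24·log₂(0.24) = 0.4941
−0.21·log₂(0.21) = 0.4728
−0.09·log₂(0.09) = 0.3127
Sum ≈ 2.2549 → 2.2549 bits.

2.2549 bits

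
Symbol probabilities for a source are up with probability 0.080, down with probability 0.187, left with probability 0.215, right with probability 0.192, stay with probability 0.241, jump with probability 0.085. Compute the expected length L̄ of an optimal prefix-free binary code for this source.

Repeatedly combine the two least-probable nodes; the expected code length is the sum of the merged weights.
merge 2/25 + 17/200 → 33/200
merge 33/200 + 187/1000 → 44/125
merge 24/125 + 43/200 → 407/1000
merge 241/1000 + 44/125 → 593/1000
merge 407/1000 + 593/1000 → 1
L = 33/200 + 44/125 + 407/1000 + 593/1000 + 1 = 2517/1000 = 2.517 bits/symbol.

2.517 bits/symbol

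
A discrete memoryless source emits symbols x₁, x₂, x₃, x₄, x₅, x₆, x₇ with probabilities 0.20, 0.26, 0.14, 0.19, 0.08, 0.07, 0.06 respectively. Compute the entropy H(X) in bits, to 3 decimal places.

H = −Σ pᵢ log₂ pᵢ.
−0.20·log₂(0.20) = 0.4644
−0.26·log₂(0.26) = 0.5053
−0.14·log₂(0.14) = 0.3971
−0.19·log₂(0.19) = 0.4552
−0.08·log₂(0.08) = 0.2915
−0.07·log₂(0.07) = 0.2686
−0.06·log₂(0.06) = 0.2435
Sum ≈ 2.6256 → 2.626 bits.

2.626 bits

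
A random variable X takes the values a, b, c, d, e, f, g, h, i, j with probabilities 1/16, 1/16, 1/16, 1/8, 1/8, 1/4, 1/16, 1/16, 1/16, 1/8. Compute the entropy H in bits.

Each probability is a power of 1/2, so log₂(1/p) is an integer.
H = Σ p·log₂(1/p) = 1/16·4 + 1/16·4 + 1/16·4 + 1/8·3 + 1/8·3 + 1/4·2 + 1/16·4 + 1/16·4 + 1/16·4 + 1/8·3 = 3.125 bits.

3.125 bits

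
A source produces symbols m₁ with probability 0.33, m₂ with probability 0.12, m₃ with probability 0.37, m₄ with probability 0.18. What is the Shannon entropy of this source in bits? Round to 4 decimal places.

H = −Σ pᵢ log₂ pᵢ.
−0.33·log₂(0.33) = 0.5278
−0.12·log₂(0.12) = 0.3671
−0.37·log₂(0.37) = 0.5307
−0.18·log₂(0.18) = 0.4453
Sum ≈ 1.8709 → 1.8709 bits.

1.8709 bits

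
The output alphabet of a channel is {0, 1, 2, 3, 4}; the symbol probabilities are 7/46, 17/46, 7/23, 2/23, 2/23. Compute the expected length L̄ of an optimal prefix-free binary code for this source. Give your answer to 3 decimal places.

2.130 bits/symbol

Repeatedly combine the two least-probable nodes; the expected code length is the sum of the merged weights.
merge 2/23 + 2/23 → 4/23
merge 7/46 + 4/23 → 15/46
merge 7/23 + 15/46 → 29/46
merge 17/46 + 29/46 → 1
L = 4/23 + 15/46 + 29/46 + 1 = 49/23 ≈ 2.130 bits/symbol.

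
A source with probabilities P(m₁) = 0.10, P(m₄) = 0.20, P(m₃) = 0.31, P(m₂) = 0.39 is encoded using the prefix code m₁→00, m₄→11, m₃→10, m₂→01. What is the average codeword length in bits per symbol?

2 bits/symbol

L̄ = Σ pᵢ·ℓᵢ = 0.10·2 + 0.20·2 + 0.31·2 + 0.39·2 = 2 bits/symbol.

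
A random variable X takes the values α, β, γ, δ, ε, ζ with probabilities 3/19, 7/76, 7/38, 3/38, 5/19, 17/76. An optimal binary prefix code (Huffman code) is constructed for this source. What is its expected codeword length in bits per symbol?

Repeatedly combine the two least-probable nodes; the expected code length is the sum of the merged weights.
merge 3/38 + 7/76 → 13/76
merge 3/19 + 13/76 → 25/76
merge 7/38 + 17/76 → 31/76
merge 5/19 + 25/76 → 45/76
merge 31/76 + 45/76 → 1
L = 13/76 + 25/76 + 31/76 + 45/76 + 1 = 5/2 = 2.5 bits/symbol.

2.5 bits/symbol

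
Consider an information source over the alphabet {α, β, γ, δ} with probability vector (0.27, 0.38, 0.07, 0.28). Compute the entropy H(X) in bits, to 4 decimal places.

1.8232 bits

H = −Σ pᵢ log₂ pᵢ.
−0.27·log₂(0.27) = 0.5100
−0.38·log₂(0.38) = 0.5305
−0.07·log₂(0.07) = 0.2686
−0.28·log₂(0.28) = 0.5142
Sum ≈ 1.8232 → 1.8232 bits.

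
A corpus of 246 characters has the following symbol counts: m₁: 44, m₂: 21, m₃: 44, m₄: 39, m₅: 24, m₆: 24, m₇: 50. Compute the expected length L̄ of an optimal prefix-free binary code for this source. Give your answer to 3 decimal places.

Probabilities are the counts divided by 246.
Repeatedly combine the two least-probable nodes; the expected code length is the sum of the merged weights.
merge 7/82 + 4/41 → 15/82
merge 4/41 + 13/82 → 21/82
merge 22/123 + 22/123 → 44/123
merge 15/82 + 25/123 → 95/246
merge 21/82 + 44/123 → 151/246
merge 95/246 + 151/246 → 1
L = 15/82 + 21/82 + 44/123 + 95/246 + 151/246 + 1 = 344/123 ≈ 2.797 bits/symbol.

2.797 bits/symbol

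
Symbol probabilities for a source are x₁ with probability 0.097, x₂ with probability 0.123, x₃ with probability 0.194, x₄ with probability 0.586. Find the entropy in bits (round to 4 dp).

H = −Σ pᵢ log₂ pᵢ.
−0.097·log₂(0.097) = 0.3265
−0.123·log₂(0.123) = 0.3719
−0.194·log₂(0.194) = 0.4590
−0.586·log₂(0.586) = 0.4518
Sum ≈ 1.6092 → 1.6092 bits.

1.6092 bits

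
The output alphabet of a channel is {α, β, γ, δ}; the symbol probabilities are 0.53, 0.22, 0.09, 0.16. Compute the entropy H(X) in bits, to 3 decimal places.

H = −Σ pᵢ log₂ pᵢ.
−0.53·log₂(0.53) = 0.4854
−0.22·log₂(0.22) = 0.4806
−0.09·log₂(0.09) = 0.3127
−0.16·log₂(0.16) = 0.4230
Sum ≈ 1.7017 → 1.702 bits.

1.702 bits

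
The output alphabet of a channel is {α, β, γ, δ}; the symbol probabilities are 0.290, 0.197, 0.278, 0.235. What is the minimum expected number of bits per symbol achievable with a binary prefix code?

2 bits/symbol

Repeatedly combine the two least-probable nodes; the expected code length is the sum of the merged weights.
merge 197/1000 + 47/200 → 54/125
merge 139/500 + 29/100 → 71/125
merge 54/125 + 71/125 → 1
L = 54/125 + 71/125 + 1 = 2 bits/symbol.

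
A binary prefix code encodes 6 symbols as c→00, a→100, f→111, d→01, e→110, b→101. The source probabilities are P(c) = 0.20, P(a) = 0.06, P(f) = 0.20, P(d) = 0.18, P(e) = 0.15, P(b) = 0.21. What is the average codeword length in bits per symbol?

L̄ = Σ pᵢ·ℓᵢ = 0.20·2 + 0.06·3 + 0.20·3 + 0.18·2 + 0.15·3 + 0.21·3 = 2.62 bits/symbol.

2.62 bits/symbol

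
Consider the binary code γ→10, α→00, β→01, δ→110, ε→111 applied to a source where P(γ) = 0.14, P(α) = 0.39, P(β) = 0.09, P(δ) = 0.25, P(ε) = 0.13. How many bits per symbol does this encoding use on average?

2.38 bits/symbol

L̄ = Σ pᵢ·ℓᵢ = 0.14·2 + 0.39·2 + 0.09·2 + 0.25·3 + 0.13·3 = 2.38 bits/symbol.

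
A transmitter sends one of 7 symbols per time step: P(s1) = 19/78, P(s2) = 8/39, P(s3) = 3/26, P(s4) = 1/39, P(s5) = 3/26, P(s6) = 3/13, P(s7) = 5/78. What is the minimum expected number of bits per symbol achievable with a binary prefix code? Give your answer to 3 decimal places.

2.615 bits/symbol

Repeatedly combine the two least-probable nodes; the expected code length is the sum of the merged weights.
merge 1/39 + 5/78 → 7/78
merge 7/78 + 3/26 → 8/39
merge 3/26 + 8/39 → 25/78
merge 8/39 + 3/13 → 17/39
merge 19/78 + 25/78 → 22/39
merge 17/39 + 22/39 → 1
L = 7/78 + 8/39 + 25/78 + 17/39 + 22/39 + 1 = 34/13 ≈ 2.615 bits/symbol.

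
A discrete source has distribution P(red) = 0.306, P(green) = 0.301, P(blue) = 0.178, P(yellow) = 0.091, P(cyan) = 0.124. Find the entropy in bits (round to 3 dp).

2.175 bits

H = −Σ pᵢ log₂ pᵢ.
−0.306·log₂(0.306) = 0.5228
−0.301·log₂(0.301) = 0.5214
−0.178·log₂(0.178) = 0.4432
−0.091·log₂(0.091) = 0.3147
−0.124·log₂(0.124) = 0.3734
Sum ≈ 2.1755 → 2.175 bits.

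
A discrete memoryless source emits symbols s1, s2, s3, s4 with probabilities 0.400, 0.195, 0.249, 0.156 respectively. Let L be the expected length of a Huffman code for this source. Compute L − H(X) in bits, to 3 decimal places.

Entropy H = −Σ p log₂ p ≈ 1.9062 bits.
Huffman merges: 39/250+39/200→351/1000; 249/1000+351/1000→3/5; 2/5+3/5→1. L = 1951/1000 ≈ 1.9510.
L − H = 1.9510 − 1.9062 = 0.045 bits.

0.045 bits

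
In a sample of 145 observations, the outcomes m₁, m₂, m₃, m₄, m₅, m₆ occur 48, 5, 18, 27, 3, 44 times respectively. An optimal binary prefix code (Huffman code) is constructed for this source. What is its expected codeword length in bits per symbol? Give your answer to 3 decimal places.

2.234 bits/symbol

Probabilities are the counts divided by 145.
Repeatedly combine the two least-probable nodes; the expected code length is the sum of the merged weights.
merge 3/145 + 1/29 → 8/145
merge 8/145 + 18/145 → 26/145
merge 26/145 + 27/145 → 53/145
merge 44/145 + 48/145 → 92/145
merge 53/145 + 92/145 → 1
L = 8/145 + 26/145 + 53/145 + 92/145 + 1 = 324/145 ≈ 2.234 bits/symbol.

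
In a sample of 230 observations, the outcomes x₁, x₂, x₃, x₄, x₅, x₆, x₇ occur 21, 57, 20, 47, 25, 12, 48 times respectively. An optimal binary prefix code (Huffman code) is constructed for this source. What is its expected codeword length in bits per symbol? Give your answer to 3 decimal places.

Probabilities are the counts divided by 230.
Repeatedly combine the two least-probable nodes; the expected code length is the sum of the merged weights.
merge 6/115 + 2/23 → 16/115
merge 21/230 + 5/46 → 1/5
merge 16/115 + 1/5 → 39/115
merge 47/230 + 24/115 → 19/46
merge 57/230 + 39/115 → 27/46
merge 19/46 + 27/46 → 1
L = 16/115 + 1/5 + 39/115 + 19/46 + 27/46 + 1 = 308/115 ≈ 2.678 bits/symbol.

2.678 bits/symbol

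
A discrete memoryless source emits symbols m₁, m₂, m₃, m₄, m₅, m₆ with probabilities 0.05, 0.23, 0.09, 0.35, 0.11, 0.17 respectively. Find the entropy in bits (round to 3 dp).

2.331 bits

H = −Σ pᵢ log₂ pᵢ.
−0.05·log₂(0.05) = 0.2161
−0.23·log₂(0.23) = 0.4877
−0.09·log₂(0.09) = 0.3127
−0.35·log₂(0.35) = 0.5301
−0.11·log₂(0.11) = 0.3503
−0.17·log₂(0.17) = 0.4346
Sum ≈ 2.3314 → 2.331 bits.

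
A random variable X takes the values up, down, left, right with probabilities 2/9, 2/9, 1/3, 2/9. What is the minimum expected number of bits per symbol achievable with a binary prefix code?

2 bits/symbol

Repeatedly combine the two least-probable nodes; the expected code length is the sum of the merged weights.
merge 2/9 + 2/9 → 4/9
merge 2/9 + 1/3 → 5/9
merge 4/9 + 5/9 → 1
L = 4/9 + 5/9 + 1 = 2 bits/symbol.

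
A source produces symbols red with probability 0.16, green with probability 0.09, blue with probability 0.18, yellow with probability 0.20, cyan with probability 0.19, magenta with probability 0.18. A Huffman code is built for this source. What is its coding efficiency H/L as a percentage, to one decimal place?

Entropy H = −Σ p log₂ p ≈ 2.5459 bits.
Huffman merges: 9/100+4/25→1/4; 9/50+9/50→9/25; 19/100+1/5→39/100; 1/4+9/25→61/100; 39/100+61/100→1. L = 261/100 ≈ 2.6100.
Efficiency = H/L = 2.5459/2.6100 = 97.5%.

97.5%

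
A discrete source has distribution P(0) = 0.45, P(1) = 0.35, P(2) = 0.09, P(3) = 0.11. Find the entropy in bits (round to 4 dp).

1.7114 bits

H = −Σ pᵢ log₂ pᵢ.
−0.45·log₂(0.45) = 0.5184
−0.35·log₂(0.35) = 0.5301
−0.09·log₂(0.09) = 0.3127
−0.11·log₂(0.11) = 0.3503
Sum ≈ 1.7114 → 1.7114 bits.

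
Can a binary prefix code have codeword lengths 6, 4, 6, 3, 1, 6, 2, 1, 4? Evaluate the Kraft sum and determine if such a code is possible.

With common denominator 2^6 = 64: Σ 2^(−ℓᵢ) = 1/64 + 4/64 + 1/64 + 8/64 + 32/64 + 1/64 + 16/64 + 32/64 + 4/64 = 99/64 = 1.546875.
Kraft's inequality requires Σ ≤ 1; here Σ = 1.546875 > 1, so no such prefix code exists.

1.546875; no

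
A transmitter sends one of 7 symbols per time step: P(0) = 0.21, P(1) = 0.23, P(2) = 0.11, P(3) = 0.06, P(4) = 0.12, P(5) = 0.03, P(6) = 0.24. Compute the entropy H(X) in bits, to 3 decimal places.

H = −Σ pᵢ log₂ pᵢ.
−0.21·log₂(0.21) = 0.4728
−0.23·log₂(0.23) = 0.4877
−0.11·log₂(0.11) = 0.3503
−0.06·log₂(0.06) = 0.2435
−0.12·log₂(0.12) = 0.3671
−0.03·log₂(0.03) = 0.1518
−0.24·log₂(0.24) = 0.4941
Sum ≈ 2.5673 → 2.567 bits.

2.567 bits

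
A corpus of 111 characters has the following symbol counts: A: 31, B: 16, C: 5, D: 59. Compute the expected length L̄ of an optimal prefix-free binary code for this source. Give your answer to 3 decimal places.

Probabilities are the counts divided by 111.
Repeatedly combine the two least-probable nodes; the expected code length is the sum of the merged weights.
merge 5/111 + 16/111 → 7/37
merge 7/37 + 31/111 → 52/111
merge 52/111 + 59/111 → 1
L = 7/37 + 52/111 + 1 = 184/111 ≈ 1.658 bits/symbol.

1.658 bits/symbol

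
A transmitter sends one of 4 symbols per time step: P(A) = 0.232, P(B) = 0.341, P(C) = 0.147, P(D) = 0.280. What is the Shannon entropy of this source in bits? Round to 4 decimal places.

1.9391 bits

H = −Σ pᵢ log₂ pᵢ.
−0.232·log₂(0.232) = 0.4890
−0.341·log₂(0.341) = 0.5293
−0.147·log₂(0.147) = 0.4066
−0.280·log₂(0.280) = 0.5142
Sum ≈ 1.9391 → 1.9391 bits.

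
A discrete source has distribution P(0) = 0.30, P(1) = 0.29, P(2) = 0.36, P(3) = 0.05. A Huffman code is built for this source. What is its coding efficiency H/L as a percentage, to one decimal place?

90.2%

Entropy H = −Σ p log₂ p ≈ 1.7857 bits.
Huffman merges: 1/20+29/100→17/50; 3/10+17/50→16/25; 9/25+16/25→1. L = 99/50 ≈ 1.9800.
Efficiency = H/L = 1.7857/1.9800 = 90.2%.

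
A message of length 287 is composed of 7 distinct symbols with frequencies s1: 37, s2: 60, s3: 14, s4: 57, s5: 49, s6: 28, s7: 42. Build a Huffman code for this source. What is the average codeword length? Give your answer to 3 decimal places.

Probabilities are the counts divided by 287.
Repeatedly combine the two least-probable nodes; the expected code length is the sum of the merged weights.
merge 2/41 + 4/41 → 6/41
merge 37/287 + 6/41 → 79/287
merge 6/41 + 7/41 → 13/41
merge 57/287 + 60/287 → 117/287
merge 79/287 + 13/41 → 170/287
merge 117/287 + 170/287 → 1
L = 6/41 + 79/287 + 13/41 + 117/287 + 170/287 + 1 = 786/287 ≈ 2.739 bits/symbol.

2.739 bits/symbol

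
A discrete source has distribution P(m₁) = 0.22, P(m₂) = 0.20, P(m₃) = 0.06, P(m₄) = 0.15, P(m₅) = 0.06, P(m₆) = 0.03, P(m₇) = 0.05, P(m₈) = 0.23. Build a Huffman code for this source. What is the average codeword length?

Repeatedly combine the two least-probable nodes; the expected code length is the sum of the merged weights.
merge 3/100 + 1/20 → 2/25
merge 3/50 + 3/50 → 3/25
merge 2/25 + 3/25 → 1/5
merge 3/20 + 1/5 → 7/20
merge 1/5 + 11/50 → 21/50
merge 23/100 + 7/20 → 29/50
merge 21/50 + 29/50 → 1
L = 2/25 + 3/25 + 1/5 + 7/20 + 21/50 + 29/50 + 1 = 11/4 = 2.75 bits/symbol.

2.75 bits/symbol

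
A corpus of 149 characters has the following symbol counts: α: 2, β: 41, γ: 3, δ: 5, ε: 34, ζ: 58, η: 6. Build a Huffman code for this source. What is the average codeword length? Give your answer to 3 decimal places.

Probabilities are the counts divided by 149.
Repeatedly combine the two least-probable nodes; the expected code length is the sum of the merged weights.
merge 2/149 + 3/149 → 5/149
merge 5/149 + 5/149 → 10/149
merge 6/149 + 10/149 → 16/149
merge 16/149 + 34/149 → 50/149
merge 41/149 + 50/149 → 91/149
merge 58/149 + 91/149 → 1
L = 5/149 + 10/149 + 16/149 + 50/149 + 91/149 + 1 = 321/149 ≈ 2.154 bits/symbol.

2.154 bits/symbol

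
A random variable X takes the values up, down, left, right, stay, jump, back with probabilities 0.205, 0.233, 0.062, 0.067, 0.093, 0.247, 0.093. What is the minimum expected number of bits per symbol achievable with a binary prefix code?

Repeatedly combine the two least-probable nodes; the expected code length is the sum of the merged weights.
merge 31/500 + 67/1000 → 129/1000
merge 93/1000 + 93/1000 → 93/500
merge 129/1000 + 93/500 → 63/200
merge 41/200 + 233/1000 → 219/500
merge 247/1000 + 63/200 → 281/500
merge 219/500 + 281/500 → 1
L = 129/1000 + 93/500 + 63/200 + 219/500 + 281/500 + 1 = 263/100 = 2.63 bits/symbol.

2.63 bits/symbol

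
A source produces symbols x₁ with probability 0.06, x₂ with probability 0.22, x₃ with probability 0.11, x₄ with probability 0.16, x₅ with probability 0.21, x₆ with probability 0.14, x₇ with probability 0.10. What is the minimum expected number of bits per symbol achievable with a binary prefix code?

2.73 bits/symbol

Repeatedly combine the two least-probable nodes; the expected code length is the sum of the merged weights.
merge 3/50 + 1/10 → 4/25
merge 11/100 + 7/50 → 1/4
merge 4/25 + 4/25 → 8/25
merge 21/100 + 11/50 → 43/100
merge 1/4 + 8/25 → 57/100
merge 43/100 + 57/100 → 1
L = 4/25 + 1/4 + 8/25 + 43/100 + 57/100 + 1 = 273/100 = 2.73 bits/symbol.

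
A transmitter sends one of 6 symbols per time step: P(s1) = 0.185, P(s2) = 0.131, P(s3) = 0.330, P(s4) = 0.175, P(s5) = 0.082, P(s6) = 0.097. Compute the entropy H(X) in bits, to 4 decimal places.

2.4247 bits

H = −Σ pᵢ log₂ pᵢ.
−0.185·log₂(0.185) = 0.4504
−0.131·log₂(0.131) = 0.3841
−0.330·log₂(0.330) = 0.5278
−0.175·log₂(0.175) = 0.4401
−0.082·log₂(0.082) = 0.2959
−0.097·log₂(0.097) = 0.3265
Sum ≈ 2.4247 → 2.4247 bits.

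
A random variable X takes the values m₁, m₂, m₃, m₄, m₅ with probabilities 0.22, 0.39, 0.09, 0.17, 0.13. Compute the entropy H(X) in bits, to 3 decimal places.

2.140 bits

H = −Σ pᵢ log₂ pᵢ.
−0.22·log₂(0.22) = 0.4806
−0.39·log₂(0.39) = 0.5298
−0.09·log₂(0.09) = 0.3127
−0.17·log₂(0.17) = 0.4346
−0.13·log₂(0.13) = 0.3826
Sum ≈ 2.1403 → 2.140 bits.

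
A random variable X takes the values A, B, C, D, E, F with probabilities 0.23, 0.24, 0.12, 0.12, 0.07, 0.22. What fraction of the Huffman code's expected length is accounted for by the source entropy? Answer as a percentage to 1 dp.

98.6%

Entropy H = −Σ p log₂ p ≈ 2.4651 bits.
Huffman merges: 7/100+3/25→19/100; 3/25+19/100→31/100; 11/50+23/100→9/20; 6/25+31/100→11/20; 9/20+11/20→1. L = 5/2 ≈ 2.5000.
Efficiency = H/L = 2.4651/2.5000 = 98.6%.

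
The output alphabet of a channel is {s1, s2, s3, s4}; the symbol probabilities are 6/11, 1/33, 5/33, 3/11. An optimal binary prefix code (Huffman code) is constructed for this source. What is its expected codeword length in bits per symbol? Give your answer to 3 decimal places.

Repeatedly combine the two least-probable nodes; the expected code length is the sum of the merged weights.
merge 1/33 + 5/33 → 2/11
merge 2/11 + 3/11 → 5/11
merge 5/11 + 6/11 → 1
L = 2/11 + 5/11 + 1 = 18/11 ≈ 1.636 bits/symbol.

1.636 bits/symbol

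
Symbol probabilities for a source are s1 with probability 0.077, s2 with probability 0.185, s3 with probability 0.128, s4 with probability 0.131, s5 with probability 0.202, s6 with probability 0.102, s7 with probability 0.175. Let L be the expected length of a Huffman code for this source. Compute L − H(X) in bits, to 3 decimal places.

Entropy H = −Σ p log₂ p ≈ 2.7410 bits.
Huffman merges: 77/1000+51/500→179/1000; 16/125+131/1000→259/1000; 7/40+179/1000→177/500; 37/200+101/500→387/1000; 259/1000+177/500→613/1000; 387/1000+613/1000→1. L = 349/125 ≈ 2.7920.
L − H = 2.7920 − 2.7410 = 0.051 bits.

0.051 bits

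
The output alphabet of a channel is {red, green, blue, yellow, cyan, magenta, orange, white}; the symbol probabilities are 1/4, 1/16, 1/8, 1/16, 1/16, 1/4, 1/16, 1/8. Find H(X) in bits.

2.75 bits

Each probability is a power of 1/2, so log₂(1/p) is an integer.
H = Σ p·log₂(1/p) = 1/4·2 + 1/16·4 + 1/8·3 + 1/16·4 + 1/16·4 + 1/4·2 + 1/16·4 + 1/8·3 = 2.75 bits.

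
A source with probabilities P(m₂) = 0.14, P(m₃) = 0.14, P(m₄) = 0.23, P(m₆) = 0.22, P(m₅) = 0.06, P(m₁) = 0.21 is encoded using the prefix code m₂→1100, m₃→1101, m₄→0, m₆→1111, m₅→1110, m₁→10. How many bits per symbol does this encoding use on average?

2.89 bits/symbol

L̄ = Σ pᵢ·ℓᵢ = 0.14·4 + 0.14·4 + 0.23·1 + 0.22·4 + 0.06·4 + 0.21·2 = 2.89 bits/symbol.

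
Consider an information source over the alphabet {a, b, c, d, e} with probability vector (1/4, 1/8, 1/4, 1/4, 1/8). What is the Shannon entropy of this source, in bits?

Each probability is a power of 1/2, so log₂(1/p) is an integer.
H = Σ p·log₂(1/p) = 1/4·2 + 1/8·3 + 1/4·2 + 1/4·2 + 1/8·3 = 2.25 bits.

2.25 bits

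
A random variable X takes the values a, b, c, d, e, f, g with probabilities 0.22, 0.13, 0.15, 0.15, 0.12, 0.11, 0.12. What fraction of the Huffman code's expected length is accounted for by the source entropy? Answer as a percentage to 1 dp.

Entropy H = −Σ p log₂ p ≈ 2.7687 bits.
Huffman merges: 11/100+3/25→23/100; 3/25+13/100→1/4; 3/20+3/20→3/10; 11/50+23/100→9/20; 1/4+3/10→11/20; 9/20+11/20→1. L = 139/50 ≈ 2.7800.
Efficiency = H/L = 2.7687/2.7800 = 99.6%.

99.6%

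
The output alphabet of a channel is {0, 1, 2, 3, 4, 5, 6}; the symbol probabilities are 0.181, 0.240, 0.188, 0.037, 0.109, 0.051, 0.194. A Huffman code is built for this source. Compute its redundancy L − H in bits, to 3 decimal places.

0.058 bits

Entropy H = −Σ p log₂ p ≈ 2.5962 bits.
Huffman merges: 37/1000+51/1000→11/125; 11/125+109/1000→197/1000; 181/1000+47/250→369/1000; 97/500+197/1000→391/1000; 6/25+369/1000→609/1000; 391/1000+609/1000→1. L = 1327/500 ≈ 2.6540.
L − H = 2.6540 − 2.5962 = 0.058 bits.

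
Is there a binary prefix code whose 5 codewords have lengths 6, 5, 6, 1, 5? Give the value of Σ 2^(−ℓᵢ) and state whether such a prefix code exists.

With common denominator 2^6 = 64: Σ 2^(−ℓᵢ) = 1/64 + 2/64 + 1/64 + 32/64 + 2/64 = 38/64 = 0.59375.
Kraft's inequality requires Σ ≤ 1; here Σ = 0.59375 ≤ 1, so such a prefix code exists.

0.59375; yes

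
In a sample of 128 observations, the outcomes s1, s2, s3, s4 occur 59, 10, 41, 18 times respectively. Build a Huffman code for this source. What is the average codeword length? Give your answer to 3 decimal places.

1.758 bits/symbol

Probabilities are the counts divided by 128.
Repeatedly combine the two least-probable nodes; the expected code length is the sum of the merged weights.
merge 5/64 + 9/64 → 7/32
merge 7/32 + 41/128 → 69/128
merge 59/128 + 69/128 → 1
L = 7/32 + 69/128 + 1 = 225/128 ≈ 1.758 bits/symbol.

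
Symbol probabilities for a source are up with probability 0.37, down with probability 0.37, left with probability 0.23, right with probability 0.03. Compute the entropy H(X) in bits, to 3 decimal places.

H = −Σ pᵢ log₂ pᵢ.
−0.37·log₂(0.37) = 0.5307
−0.37·log₂(0.37) = 0.5307
−0.23·log₂(0.23) = 0.4877
−0.03·log₂(0.03) = 0.1518
Sum ≈ 1.7009 → 1.701 bits.

1.701 bits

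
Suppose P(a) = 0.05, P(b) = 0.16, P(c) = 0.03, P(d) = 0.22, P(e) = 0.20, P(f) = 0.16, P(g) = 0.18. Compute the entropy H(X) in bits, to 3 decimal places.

H = −Σ pᵢ log₂ pᵢ.
−0.05·log₂(0.05) = 0.2161
−0.16·log₂(0.16) = 0.4230
−0.03·log₂(0.03) = 0.1518
−0.22·log₂(0.22) = 0.4806
−0.20·log₂(0.20) = 0.4644
−0.16·log₂(0.16) = 0.4230
−0.18·log₂(0.18) = 0.4453
Sum ≈ 2.6042 → 2.604 bits.

2.604 bits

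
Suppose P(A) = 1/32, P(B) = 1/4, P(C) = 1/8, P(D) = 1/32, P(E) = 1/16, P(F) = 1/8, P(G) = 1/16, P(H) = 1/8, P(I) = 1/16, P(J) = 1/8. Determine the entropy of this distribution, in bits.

3.0625 bits

Each probability is a power of 1/2, so log₂(1/p) is an integer.
H = Σ p·log₂(1/p) = 1/32·5 + 1/4·2 + 1/8·3 + 1/32·5 + 1/16·4 + 1/8·3 + 1/16·4 + 1/8·3 + 1/16·4 + 1/8·3 = 3.0625 bits.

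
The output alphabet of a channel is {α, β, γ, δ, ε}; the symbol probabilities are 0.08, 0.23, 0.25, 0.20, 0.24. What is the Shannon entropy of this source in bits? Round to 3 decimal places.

2.238 bits

H = −Σ pᵢ log₂ pᵢ.
−0.08·log₂(0.08) = 0.2915
−0.23·log₂(0.23) = 0.4877
−0.25·log₂(0.25) = 0.5000
−0.20·log₂(0.20) = 0.4644
−0.24·log₂(0.24) = 0.4941
Sum ≈ 2.2377 → 2.238 bits.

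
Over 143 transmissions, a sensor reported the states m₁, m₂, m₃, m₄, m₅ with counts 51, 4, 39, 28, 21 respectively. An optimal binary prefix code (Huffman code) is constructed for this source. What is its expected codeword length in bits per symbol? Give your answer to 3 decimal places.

2.175 bits/symbol

Probabilities are the counts divided by 143.
Repeatedly combine the two least-probable nodes; the expected code length is the sum of the merged weights.
merge 4/143 + 21/143 → 25/143
merge 25/143 + 28/143 → 53/143
merge 3/11 + 51/143 → 90/143
merge 53/143 + 90/143 → 1
L = 25/143 + 53/143 + 90/143 + 1 = 311/143 ≈ 2.175 bits/symbol.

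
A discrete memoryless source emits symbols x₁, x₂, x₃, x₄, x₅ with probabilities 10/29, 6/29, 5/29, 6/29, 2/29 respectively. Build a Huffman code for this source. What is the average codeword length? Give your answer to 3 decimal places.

2.241 bits/symbol

Repeatedly combine the two least-probable nodes; the expected code length is the sum of the merged weights.
merge 2/29 + 5/29 → 7/29
merge 6/29 + 6/29 → 12/29
merge 7/29 + 10/29 → 17/29
merge 12/29 + 17/29 → 1
L = 7/29 + 12/29 + 17/29 + 1 = 65/29 ≈ 2.241 bits/symbol.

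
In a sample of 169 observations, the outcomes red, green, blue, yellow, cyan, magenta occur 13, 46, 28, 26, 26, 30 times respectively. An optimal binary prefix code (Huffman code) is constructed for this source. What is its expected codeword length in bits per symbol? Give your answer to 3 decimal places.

Probabilities are the counts divided by 169.
Repeatedly combine the two least-probable nodes; the expected code length is the sum of the merged weights.
merge 1/13 + 2/13 → 3/13
merge 2/13 + 28/169 → 54/169
merge 30/169 + 3/13 → 69/169
merge 46/169 + 54/169 → 100/169
merge 69/169 + 100/169 → 1
L = 3/13 + 54/169 + 69/169 + 100/169 + 1 = 431/169 ≈ 2.550 bits/symbol.

2.550 bits/symbol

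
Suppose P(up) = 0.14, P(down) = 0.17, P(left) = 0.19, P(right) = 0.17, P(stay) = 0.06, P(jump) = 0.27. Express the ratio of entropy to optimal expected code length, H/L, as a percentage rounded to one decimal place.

Entropy H = −Σ p log₂ p ≈ 2.4751 bits.
Huffman merges: 3/50+7/50→1/5; 17/100+17/100→17/50; 19/100+1/5→39/100; 27/100+17/50→61/100; 39/100+61/100→1. L = 127/50 ≈ 2.5400.
Efficiency = H/L = 2.4751/2.5400 = 97.4%.

97.4%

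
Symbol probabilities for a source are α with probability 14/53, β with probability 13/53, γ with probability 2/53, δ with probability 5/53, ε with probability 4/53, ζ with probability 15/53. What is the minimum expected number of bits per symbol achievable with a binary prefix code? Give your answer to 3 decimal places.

2.321 bits/symbol

Repeatedly combine the two least-probable nodes; the expected code length is the sum of the merged weights.
merge 2/53 + 4/53 → 6/53
merge 5/53 + 6/53 → 11/53
merge 11/53 + 13/53 → 24/53
merge 14/53 + 15/53 → 29/53
merge 24/53 + 29/53 → 1
L = 6/53 + 11/53 + 24/53 + 29/53 + 1 = 123/53 ≈ 2.321 bits/symbol.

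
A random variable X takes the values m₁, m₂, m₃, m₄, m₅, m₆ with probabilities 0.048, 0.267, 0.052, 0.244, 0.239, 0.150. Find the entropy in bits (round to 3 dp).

H = −Σ pᵢ log₂ pᵢ.
−0.048·log₂(0.048) = 0.2103
−0.267·log₂(0.267) = 0.5087
−0.052·log₂(0.052) = 0.2218
−0.244·log₂(0.244) = 0.4966
−0.239·log₂(0.239) = 0.4935
−0.150·log₂(0.150) = 0.4105
Sum ≈ 2.3413 → 2.341 bits.

2.341 bits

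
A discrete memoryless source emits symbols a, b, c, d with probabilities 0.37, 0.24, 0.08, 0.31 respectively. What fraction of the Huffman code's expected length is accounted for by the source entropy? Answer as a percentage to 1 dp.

Entropy H = −Σ p log₂ p ≈ 1.8402 bits.
Huffman merges: 2/25+6/25→8/25; 31/100+8/25→63/100; 37/100+63/100→1. L = 39/20 ≈ 1.9500.
Efficiency = H/L = 1.8402/1.9500 = 94.4%.

94.4%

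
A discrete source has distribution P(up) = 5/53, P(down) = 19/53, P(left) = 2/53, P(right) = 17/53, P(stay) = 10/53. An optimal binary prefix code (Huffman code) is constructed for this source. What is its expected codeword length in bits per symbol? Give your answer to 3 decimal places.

Repeatedly combine the two least-probable nodes; the expected code length is the sum of the merged weights.
merge 2/53 + 5/53 → 7/53
merge 7/53 + 10/53 → 17/53
merge 17/53 + 17/53 → 34/53
merge 19/53 + 34/53 → 1
L = 7/53 + 17/53 + 34/53 + 1 = 111/53 ≈ 2.094 bits/symbol.

2.094 bits/symbol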